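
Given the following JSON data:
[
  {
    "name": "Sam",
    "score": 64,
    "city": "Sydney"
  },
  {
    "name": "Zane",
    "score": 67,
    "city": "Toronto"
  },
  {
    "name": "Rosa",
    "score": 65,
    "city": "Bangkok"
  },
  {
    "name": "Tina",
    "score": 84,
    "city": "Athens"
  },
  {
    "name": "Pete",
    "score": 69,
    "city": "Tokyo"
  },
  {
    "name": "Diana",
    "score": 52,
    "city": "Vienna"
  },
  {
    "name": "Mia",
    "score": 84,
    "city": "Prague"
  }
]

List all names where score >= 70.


Filtering records where score >= 70:
  Sam (score=64) -> no
  Zane (score=67) -> no
  Rosa (score=65) -> no
  Tina (score=84) -> YES
  Pete (score=69) -> no
  Diana (score=52) -> no
  Mia (score=84) -> YES


ANSWER: Tina, Mia


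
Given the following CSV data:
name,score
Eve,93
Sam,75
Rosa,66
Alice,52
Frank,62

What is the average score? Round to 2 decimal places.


Scores: 93, 75, 66, 52, 62
Sum = 348
Count = 5
Average = 348 / 5 = 69.60

ANSWER: 69.60


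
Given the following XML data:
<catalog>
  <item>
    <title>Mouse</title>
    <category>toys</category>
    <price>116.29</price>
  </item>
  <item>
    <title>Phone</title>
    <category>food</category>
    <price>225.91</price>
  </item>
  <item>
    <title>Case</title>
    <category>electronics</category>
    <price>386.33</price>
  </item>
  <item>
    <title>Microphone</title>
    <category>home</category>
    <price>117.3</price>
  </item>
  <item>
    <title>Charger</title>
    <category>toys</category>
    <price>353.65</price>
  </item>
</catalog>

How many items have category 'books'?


Scanning <item> elements for <category>books</category>:
Count: 0

ANSWER: 0


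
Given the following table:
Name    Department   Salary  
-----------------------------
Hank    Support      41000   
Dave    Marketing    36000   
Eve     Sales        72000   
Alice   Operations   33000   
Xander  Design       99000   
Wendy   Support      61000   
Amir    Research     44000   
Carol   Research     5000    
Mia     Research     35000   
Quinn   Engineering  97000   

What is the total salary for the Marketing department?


Marketing department members:
  Dave: 36000
Total = 36000 = 36000

ANSWER: 36000


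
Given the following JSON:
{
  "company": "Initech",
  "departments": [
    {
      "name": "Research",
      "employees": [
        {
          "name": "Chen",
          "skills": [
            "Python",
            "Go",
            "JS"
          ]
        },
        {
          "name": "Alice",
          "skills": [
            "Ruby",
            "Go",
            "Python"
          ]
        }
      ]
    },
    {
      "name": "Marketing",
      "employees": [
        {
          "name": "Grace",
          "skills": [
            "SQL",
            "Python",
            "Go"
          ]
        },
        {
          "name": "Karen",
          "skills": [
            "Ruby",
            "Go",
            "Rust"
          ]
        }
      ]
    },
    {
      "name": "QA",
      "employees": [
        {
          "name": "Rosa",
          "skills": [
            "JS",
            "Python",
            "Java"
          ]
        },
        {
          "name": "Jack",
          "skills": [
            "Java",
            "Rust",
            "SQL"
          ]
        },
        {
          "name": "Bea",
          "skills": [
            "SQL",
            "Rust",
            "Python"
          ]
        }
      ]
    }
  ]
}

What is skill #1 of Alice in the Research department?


Path: departments[0].employees[1].skills[0]
Value: Ruby

ANSWER: Ruby


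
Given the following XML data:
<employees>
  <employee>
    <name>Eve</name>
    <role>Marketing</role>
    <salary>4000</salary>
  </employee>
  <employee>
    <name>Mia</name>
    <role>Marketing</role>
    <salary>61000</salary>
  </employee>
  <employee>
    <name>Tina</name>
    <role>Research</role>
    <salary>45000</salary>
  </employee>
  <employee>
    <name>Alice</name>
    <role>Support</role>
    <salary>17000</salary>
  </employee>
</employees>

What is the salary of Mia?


Searching for <employee> with <name>Mia</name>
Found at position 2
<salary>61000</salary>

ANSWER: 61000


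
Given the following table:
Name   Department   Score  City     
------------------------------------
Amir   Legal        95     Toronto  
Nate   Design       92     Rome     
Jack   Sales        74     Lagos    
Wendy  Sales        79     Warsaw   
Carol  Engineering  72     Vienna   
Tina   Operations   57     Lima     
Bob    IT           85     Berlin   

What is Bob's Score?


Row 7: Bob
Score = 85

ANSWER: 85


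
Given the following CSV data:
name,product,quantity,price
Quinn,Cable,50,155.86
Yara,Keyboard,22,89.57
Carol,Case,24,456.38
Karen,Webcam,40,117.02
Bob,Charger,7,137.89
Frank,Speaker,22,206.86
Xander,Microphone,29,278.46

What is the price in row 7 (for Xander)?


Row 7: Xander
Column 'price' = 278.46

ANSWER: 278.46


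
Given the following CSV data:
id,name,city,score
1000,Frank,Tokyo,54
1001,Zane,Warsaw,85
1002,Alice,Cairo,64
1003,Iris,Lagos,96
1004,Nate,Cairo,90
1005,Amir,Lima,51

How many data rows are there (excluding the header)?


Counting rows (excluding header):
Header: id,name,city,score
Data rows: 6

ANSWER: 6


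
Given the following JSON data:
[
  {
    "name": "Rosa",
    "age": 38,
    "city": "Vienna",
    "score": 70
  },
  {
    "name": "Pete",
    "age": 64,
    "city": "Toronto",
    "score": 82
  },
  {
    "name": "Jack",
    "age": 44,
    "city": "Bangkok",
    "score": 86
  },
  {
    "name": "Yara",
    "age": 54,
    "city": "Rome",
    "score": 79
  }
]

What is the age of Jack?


Looking up record where name = Jack
Record index: 2
Field 'age' = 44

ANSWER: 44


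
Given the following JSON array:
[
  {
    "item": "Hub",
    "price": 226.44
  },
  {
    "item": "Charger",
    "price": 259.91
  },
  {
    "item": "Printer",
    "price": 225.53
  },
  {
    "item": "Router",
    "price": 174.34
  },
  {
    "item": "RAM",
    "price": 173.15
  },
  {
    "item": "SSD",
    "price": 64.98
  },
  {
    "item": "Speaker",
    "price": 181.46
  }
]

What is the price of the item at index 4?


Array index 4 -> RAM
price = 173.15

ANSWER: 173.15


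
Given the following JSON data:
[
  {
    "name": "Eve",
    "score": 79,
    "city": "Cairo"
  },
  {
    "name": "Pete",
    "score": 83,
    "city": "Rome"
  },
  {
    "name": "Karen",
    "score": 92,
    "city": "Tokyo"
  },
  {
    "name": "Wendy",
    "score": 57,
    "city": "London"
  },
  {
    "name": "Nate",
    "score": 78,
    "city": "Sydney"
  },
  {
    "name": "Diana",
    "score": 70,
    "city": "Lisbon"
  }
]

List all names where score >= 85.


Filtering records where score >= 85:
  Eve (score=79) -> no
  Pete (score=83) -> no
  Karen (score=92) -> YES
  Wendy (score=57) -> no
  Nate (score=78) -> no
  Diana (score=70) -> no


ANSWER: Karen


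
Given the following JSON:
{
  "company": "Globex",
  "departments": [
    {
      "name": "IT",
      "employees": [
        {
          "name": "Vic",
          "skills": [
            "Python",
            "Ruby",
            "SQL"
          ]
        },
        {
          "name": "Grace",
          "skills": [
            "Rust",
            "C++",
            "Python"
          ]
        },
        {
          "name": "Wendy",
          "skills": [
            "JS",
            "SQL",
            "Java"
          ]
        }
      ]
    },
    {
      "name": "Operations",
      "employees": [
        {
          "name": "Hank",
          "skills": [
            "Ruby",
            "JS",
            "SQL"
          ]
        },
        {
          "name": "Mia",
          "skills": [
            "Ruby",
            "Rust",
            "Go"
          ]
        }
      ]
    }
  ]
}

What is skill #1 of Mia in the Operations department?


Path: departments[1].employees[1].skills[0]
Value: Ruby

ANSWER: Ruby


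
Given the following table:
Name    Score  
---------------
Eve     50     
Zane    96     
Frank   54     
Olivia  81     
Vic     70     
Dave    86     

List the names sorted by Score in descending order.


Sorting by Score (descending):
  Zane: 96
  Dave: 86
  Olivia: 81
  Vic: 70
  Frank: 54
  Eve: 50


ANSWER: Zane, Dave, Olivia, Vic, Frank, Eve


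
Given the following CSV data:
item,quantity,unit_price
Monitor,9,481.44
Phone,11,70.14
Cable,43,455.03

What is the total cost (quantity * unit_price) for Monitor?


Row: Monitor
quantity = 9
unit_price = 481.44
total = 9 * 481.44 = 4332.96

ANSWER: 4332.96


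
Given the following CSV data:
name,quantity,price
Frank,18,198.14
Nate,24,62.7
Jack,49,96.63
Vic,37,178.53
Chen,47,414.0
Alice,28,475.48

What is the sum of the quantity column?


Values in 'quantity' column:
  Row 1: 18
  Row 2: 24
  Row 3: 49
  Row 4: 37
  Row 5: 47
  Row 6: 28
Sum = 18 + 24 + 49 + 37 + 47 + 28 = 203

ANSWER: 203


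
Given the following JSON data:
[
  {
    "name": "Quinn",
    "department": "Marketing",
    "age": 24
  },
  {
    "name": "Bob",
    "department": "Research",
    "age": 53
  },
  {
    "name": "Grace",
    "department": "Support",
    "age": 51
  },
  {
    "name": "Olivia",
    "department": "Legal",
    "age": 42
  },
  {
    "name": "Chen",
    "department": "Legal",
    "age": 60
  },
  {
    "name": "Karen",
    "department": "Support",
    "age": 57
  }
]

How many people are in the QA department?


Scanning records for department = QA
  No matches found
Count: 0

ANSWER: 0


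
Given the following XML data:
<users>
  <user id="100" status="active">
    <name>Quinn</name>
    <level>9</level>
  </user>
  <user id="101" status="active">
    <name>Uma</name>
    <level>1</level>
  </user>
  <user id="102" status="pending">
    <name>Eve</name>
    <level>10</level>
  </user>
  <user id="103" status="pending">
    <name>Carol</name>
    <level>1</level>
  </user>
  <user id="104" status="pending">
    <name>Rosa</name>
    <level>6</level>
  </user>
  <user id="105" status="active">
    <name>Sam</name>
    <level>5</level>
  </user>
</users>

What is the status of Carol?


Finding user with name = Carol
user id="103" status="pending"

ANSWER: pending


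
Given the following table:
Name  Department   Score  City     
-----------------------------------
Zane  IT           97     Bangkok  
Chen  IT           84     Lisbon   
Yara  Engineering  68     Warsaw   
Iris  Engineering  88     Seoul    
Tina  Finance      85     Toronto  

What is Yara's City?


Row 3: Yara
City = Warsaw

ANSWER: Warsaw


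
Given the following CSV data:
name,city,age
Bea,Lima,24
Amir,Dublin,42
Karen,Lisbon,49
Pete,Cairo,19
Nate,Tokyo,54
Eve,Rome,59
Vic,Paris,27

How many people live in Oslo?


Scanning city column for 'Oslo':
Total matches: 0

ANSWER: 0


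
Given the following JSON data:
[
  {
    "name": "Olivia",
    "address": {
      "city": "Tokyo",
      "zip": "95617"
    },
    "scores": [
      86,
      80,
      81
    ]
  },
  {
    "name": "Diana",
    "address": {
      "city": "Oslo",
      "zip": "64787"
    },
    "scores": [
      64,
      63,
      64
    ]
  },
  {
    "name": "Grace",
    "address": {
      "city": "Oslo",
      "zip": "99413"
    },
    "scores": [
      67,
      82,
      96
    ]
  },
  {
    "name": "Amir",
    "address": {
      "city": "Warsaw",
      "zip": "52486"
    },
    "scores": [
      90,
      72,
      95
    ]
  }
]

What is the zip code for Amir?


Path: records[3].address.zip
Value: 52486

ANSWER: 52486


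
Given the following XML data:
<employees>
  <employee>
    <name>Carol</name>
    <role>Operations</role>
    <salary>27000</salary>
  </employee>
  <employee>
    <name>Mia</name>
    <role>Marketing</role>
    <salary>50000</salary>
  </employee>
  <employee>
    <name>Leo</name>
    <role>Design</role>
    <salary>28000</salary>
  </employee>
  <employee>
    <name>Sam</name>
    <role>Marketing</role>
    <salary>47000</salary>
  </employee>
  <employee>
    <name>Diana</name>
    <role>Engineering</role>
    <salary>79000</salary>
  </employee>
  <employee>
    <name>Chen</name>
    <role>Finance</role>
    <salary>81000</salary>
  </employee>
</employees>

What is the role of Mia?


Searching for <employee> with <name>Mia</name>
Found at position 2
<role>Marketing</role>

ANSWER: Marketing


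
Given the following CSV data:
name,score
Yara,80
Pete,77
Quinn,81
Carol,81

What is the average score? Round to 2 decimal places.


Scores: 80, 77, 81, 81
Sum = 319
Count = 4
Average = 319 / 4 = 79.75

ANSWER: 79.75


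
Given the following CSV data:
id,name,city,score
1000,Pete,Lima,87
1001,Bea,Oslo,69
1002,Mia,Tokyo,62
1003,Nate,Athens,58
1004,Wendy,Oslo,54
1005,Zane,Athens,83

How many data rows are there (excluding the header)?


Counting rows (excluding header):
Header: id,name,city,score
Data rows: 6

ANSWER: 6


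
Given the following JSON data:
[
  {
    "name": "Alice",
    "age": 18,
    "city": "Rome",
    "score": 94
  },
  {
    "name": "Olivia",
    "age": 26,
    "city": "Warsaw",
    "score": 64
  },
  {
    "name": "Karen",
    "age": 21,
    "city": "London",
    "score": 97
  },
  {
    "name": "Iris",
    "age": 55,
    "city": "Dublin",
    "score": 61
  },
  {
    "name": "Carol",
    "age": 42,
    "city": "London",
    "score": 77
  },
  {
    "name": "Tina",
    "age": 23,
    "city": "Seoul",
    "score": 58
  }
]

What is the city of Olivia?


Looking up record where name = Olivia
Record index: 1
Field 'city' = Warsaw

ANSWER: Warsaw


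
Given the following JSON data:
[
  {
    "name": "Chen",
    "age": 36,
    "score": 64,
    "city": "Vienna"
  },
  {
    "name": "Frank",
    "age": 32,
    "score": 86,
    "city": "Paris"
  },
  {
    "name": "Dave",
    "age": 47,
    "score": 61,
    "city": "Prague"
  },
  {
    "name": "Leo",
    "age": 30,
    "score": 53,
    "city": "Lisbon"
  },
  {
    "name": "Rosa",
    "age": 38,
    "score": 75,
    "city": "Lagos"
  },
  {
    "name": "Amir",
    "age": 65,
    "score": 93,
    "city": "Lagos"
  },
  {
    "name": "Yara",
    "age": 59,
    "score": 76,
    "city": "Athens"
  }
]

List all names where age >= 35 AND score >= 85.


Checking both conditions:
  Chen (age=36, score=64) -> no
  Frank (age=32, score=86) -> no
  Dave (age=47, score=61) -> no
  Leo (age=30, score=53) -> no
  Rosa (age=38, score=75) -> no
  Amir (age=65, score=93) -> YES
  Yara (age=59, score=76) -> no


ANSWER: Amir


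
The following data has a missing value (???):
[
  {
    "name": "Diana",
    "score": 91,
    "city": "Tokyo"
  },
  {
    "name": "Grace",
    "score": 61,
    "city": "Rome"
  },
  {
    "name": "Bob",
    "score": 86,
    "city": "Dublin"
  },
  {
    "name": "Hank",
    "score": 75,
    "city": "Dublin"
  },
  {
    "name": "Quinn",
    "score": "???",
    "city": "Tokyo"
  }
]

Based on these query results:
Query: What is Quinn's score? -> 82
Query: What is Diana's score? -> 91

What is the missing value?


The missing value is Quinn's score
From query: Quinn's score = 82

ANSWER: 82


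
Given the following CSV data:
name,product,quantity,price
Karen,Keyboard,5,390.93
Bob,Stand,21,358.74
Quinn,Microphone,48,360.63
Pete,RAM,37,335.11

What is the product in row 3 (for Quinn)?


Row 3: Quinn
Column 'product' = Microphone

ANSWER: Microphone


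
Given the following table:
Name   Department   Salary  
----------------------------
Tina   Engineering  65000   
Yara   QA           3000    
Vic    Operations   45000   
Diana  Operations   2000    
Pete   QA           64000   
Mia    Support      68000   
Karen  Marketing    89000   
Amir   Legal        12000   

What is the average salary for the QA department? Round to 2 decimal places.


QA department members:
  Yara: 3000
  Pete: 64000
Sum = 67000
Count = 2
Average = 67000 / 2 = 33500.00

ANSWER: 33500.00


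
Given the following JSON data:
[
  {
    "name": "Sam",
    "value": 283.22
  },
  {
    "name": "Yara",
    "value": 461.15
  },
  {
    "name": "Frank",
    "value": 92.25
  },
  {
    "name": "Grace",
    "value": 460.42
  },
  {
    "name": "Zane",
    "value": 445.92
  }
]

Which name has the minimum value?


Comparing values:
  Sam: 283.22
  Yara: 461.15
  Frank: 92.25
  Grace: 460.42
  Zane: 445.92
Minimum: Frank (92.25)

ANSWER: Frank


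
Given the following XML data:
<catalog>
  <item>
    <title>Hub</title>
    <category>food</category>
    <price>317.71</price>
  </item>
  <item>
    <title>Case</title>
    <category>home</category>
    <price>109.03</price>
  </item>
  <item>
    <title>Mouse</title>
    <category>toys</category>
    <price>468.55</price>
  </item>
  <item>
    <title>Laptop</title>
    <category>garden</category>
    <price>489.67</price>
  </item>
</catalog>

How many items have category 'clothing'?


Scanning <item> elements for <category>clothing</category>:
Count: 0

ANSWER: 0


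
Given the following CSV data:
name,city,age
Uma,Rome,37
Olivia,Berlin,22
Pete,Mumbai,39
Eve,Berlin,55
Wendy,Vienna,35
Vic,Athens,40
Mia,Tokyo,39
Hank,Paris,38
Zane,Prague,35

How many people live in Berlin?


Scanning city column for 'Berlin':
  Row 2: Olivia -> MATCH
  Row 4: Eve -> MATCH
Total matches: 2

ANSWER: 2


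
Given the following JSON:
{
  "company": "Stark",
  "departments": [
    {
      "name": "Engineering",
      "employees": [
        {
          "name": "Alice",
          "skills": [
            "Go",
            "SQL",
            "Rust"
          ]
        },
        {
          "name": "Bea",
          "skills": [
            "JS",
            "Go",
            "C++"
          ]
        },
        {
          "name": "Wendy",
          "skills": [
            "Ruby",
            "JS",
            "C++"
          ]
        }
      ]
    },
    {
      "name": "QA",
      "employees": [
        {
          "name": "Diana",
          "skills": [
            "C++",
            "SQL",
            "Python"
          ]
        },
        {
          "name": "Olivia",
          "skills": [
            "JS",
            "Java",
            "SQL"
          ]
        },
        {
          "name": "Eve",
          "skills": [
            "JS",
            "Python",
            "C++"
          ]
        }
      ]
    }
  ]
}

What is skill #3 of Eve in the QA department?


Path: departments[1].employees[2].skills[2]
Value: C++

ANSWER: C++


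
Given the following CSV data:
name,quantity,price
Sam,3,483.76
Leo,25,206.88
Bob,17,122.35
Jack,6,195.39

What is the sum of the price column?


Values in 'price' column:
  Row 1: 483.76
  Row 2: 206.88
  Row 3: 122.35
  Row 4: 195.39
Sum = 483.76 + 206.88 + 122.35 + 195.39 = 1008.38

ANSWER: 1008.38


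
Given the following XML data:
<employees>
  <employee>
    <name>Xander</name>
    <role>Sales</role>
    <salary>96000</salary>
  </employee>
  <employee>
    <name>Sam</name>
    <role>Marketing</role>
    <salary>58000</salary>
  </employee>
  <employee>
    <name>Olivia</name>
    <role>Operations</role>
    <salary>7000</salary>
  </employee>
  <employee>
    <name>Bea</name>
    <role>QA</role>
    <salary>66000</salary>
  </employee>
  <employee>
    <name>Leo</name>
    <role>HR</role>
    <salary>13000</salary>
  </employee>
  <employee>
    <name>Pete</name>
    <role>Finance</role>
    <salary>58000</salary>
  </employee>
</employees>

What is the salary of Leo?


Searching for <employee> with <name>Leo</name>
Found at position 5
<salary>13000</salary>

ANSWER: 13000


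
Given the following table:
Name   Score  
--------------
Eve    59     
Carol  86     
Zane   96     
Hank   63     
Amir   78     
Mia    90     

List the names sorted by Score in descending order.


Sorting by Score (descending):
  Zane: 96
  Mia: 90
  Carol: 86
  Amir: 78
  Hank: 63
  Eve: 59


ANSWER: Zane, Mia, Carol, Amir, Hank, Eve


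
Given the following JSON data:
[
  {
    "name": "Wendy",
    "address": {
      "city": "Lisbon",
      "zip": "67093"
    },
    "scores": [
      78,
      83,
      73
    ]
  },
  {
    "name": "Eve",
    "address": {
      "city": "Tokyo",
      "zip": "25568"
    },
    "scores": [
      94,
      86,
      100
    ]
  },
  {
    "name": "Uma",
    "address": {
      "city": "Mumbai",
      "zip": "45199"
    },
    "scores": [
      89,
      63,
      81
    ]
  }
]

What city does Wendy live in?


Path: records[0].address.city
Value: Lisbon

ANSWER: Lisbon


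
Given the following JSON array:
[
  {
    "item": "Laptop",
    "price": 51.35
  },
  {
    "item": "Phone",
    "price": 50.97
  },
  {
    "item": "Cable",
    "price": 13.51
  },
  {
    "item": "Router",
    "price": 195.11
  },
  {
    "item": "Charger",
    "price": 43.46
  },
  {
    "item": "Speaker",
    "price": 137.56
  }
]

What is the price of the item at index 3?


Array index 3 -> Router
price = 195.11

ANSWER: 195.11


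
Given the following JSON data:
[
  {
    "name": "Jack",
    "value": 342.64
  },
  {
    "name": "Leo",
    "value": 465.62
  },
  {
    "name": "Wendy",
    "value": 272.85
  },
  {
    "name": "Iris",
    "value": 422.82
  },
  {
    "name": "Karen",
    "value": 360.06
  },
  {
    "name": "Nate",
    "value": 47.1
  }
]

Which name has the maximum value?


Comparing values:
  Jack: 342.64
  Leo: 465.62
  Wendy: 272.85
  Iris: 422.82
  Karen: 360.06
  Nate: 47.1
Maximum: Leo (465.62)

ANSWER: Leo


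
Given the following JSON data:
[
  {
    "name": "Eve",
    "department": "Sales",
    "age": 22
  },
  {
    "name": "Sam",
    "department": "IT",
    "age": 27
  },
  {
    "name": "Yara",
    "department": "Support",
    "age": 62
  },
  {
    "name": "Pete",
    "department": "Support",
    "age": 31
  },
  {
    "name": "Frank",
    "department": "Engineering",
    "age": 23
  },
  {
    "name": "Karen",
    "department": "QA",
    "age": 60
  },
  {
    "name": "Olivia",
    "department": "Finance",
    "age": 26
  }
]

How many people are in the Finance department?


Scanning records for department = Finance
  Record 6: Olivia
Count: 1

ANSWER: 1


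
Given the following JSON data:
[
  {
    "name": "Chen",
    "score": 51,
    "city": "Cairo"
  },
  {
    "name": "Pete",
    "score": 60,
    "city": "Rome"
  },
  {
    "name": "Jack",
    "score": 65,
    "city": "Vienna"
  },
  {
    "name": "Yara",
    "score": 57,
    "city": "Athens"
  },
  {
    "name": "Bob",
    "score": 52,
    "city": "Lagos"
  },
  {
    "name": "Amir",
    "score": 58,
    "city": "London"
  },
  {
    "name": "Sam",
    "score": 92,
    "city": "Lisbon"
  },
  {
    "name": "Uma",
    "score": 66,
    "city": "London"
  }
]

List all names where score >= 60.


Filtering records where score >= 60:
  Chen (score=51) -> no
  Pete (score=60) -> YES
  Jack (score=65) -> YES
  Yara (score=57) -> no
  Bob (score=52) -> no
  Amir (score=58) -> no
  Sam (score=92) -> YES
  Uma (score=66) -> YES


ANSWER: Pete, Jack, Sam, Uma


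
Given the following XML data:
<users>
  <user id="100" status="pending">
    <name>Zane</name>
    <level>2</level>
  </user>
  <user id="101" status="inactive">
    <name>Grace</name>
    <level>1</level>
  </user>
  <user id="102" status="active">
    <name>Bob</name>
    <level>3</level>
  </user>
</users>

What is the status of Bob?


Finding user with name = Bob
user id="102" status="active"

ANSWER: active


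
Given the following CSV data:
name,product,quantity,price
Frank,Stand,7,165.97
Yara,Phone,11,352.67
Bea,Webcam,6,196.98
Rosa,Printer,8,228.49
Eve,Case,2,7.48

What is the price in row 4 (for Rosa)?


Row 4: Rosa
Column 'price' = 228.49

ANSWER: 228.49


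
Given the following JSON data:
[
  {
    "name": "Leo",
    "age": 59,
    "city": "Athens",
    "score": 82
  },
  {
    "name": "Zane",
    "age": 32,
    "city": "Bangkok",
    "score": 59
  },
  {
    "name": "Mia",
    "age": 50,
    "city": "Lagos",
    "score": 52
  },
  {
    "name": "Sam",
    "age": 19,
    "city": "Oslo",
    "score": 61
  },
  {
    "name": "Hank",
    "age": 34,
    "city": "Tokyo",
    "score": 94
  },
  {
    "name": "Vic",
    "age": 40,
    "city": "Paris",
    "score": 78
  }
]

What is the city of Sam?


Looking up record where name = Sam
Record index: 3
Field 'city' = Oslo

ANSWER: Oslo


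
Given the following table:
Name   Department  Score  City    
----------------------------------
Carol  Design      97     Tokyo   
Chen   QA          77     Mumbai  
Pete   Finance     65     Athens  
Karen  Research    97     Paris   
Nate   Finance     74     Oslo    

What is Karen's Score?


Row 4: Karen
Score = 97

ANSWER: 97


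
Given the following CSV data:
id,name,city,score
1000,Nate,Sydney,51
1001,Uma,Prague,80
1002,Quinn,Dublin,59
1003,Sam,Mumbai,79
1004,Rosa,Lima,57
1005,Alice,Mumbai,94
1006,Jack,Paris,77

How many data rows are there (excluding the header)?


Counting rows (excluding header):
Header: id,name,city,score
Data rows: 7

ANSWER: 7


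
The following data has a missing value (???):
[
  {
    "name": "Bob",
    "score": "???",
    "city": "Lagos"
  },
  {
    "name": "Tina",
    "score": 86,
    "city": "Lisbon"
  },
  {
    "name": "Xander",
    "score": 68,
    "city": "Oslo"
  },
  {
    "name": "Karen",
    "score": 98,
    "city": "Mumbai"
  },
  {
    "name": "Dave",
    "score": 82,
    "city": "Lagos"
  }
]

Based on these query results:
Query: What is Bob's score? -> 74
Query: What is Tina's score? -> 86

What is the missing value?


The missing value is Bob's score
From query: Bob's score = 74

ANSWER: 74


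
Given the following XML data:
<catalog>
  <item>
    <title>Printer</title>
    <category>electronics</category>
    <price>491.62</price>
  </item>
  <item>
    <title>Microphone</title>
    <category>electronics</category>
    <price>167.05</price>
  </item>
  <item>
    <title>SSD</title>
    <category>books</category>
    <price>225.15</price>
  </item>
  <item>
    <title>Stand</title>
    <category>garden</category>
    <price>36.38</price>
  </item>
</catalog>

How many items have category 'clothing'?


Scanning <item> elements for <category>clothing</category>:
Count: 0

ANSWER: 0


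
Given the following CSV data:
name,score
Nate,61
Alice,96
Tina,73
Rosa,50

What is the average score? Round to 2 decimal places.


Scores: 61, 96, 73, 50
Sum = 280
Count = 4
Average = 280 / 4 = 70.00

ANSWER: 70.00


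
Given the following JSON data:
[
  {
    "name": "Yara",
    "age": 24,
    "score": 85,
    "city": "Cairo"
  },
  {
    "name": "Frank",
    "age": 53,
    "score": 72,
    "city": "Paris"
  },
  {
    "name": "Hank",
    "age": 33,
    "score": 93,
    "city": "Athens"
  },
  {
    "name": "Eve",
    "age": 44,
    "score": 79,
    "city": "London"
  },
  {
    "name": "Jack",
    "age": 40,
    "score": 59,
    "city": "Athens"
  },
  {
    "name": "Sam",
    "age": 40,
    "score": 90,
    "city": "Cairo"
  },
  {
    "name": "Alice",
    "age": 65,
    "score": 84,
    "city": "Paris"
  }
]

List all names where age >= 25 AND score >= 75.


Checking both conditions:
  Yara (age=24, score=85) -> no
  Frank (age=53, score=72) -> no
  Hank (age=33, score=93) -> YES
  Eve (age=44, score=79) -> YES
  Jack (age=40, score=59) -> no
  Sam (age=40, score=90) -> YES
  Alice (age=65, score=84) -> YES


ANSWER: Hank, Eve, Sam, Alice


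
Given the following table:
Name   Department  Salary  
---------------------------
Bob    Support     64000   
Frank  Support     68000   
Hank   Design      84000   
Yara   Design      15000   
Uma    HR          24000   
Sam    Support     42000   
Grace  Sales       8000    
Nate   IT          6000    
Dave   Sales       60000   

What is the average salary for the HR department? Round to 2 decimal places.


HR department members:
  Uma: 24000
Sum = 24000
Count = 1
Average = 24000 / 1 = 24000.00

ANSWER: 24000.00


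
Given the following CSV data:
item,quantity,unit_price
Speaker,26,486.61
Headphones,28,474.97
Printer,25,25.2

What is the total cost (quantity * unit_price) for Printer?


Row: Printer
quantity = 25
unit_price = 25.2
total = 25 * 25.2 = 630.0

ANSWER: 630.0


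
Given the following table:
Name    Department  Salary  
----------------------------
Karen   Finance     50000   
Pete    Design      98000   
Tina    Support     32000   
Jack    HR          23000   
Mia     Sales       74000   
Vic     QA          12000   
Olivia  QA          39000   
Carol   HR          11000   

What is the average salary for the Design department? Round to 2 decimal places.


Design department members:
  Pete: 98000
Sum = 98000
Count = 1
Average = 98000 / 1 = 98000.00

ANSWER: 98000.00


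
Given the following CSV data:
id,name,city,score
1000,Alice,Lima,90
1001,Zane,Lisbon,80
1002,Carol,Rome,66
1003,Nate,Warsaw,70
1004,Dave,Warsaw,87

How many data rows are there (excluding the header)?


Counting rows (excluding header):
Header: id,name,city,score
Data rows: 5

ANSWER: 5


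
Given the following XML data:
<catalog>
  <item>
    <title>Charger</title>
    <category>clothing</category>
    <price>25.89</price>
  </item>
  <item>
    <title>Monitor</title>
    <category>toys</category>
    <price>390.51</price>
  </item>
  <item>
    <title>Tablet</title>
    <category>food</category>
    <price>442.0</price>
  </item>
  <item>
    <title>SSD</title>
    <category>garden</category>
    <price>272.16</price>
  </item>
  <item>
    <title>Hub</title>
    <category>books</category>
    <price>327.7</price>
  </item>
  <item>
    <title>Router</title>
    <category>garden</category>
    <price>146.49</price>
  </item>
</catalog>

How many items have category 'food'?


Scanning <item> elements for <category>food</category>:
  Item 3: Tablet -> MATCH
Count: 1

ANSWER: 1


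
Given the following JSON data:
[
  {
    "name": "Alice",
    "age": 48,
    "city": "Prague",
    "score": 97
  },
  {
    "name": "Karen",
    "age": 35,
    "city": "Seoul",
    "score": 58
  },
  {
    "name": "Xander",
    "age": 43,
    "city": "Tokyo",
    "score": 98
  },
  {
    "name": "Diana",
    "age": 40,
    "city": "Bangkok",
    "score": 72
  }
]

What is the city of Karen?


Looking up record where name = Karen
Record index: 1
Field 'city' = Seoul

ANSWER: Seoul


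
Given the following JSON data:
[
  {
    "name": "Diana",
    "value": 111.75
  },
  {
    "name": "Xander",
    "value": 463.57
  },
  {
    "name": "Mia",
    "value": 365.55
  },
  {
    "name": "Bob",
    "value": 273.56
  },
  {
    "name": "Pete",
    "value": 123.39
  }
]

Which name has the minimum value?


Comparing values:
  Diana: 111.75
  Xander: 463.57
  Mia: 365.55
  Bob: 273.56
  Pete: 123.39
Minimum: Diana (111.75)

ANSWER: Diana


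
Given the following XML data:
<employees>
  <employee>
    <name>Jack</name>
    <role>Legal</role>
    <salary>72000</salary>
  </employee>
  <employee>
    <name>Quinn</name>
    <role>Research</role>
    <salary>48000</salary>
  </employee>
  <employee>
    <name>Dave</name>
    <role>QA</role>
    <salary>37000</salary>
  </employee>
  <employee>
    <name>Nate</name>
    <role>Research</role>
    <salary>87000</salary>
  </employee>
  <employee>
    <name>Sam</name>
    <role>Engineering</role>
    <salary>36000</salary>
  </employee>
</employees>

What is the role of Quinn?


Searching for <employee> with <name>Quinn</name>
Found at position 2
<role>Research</role>

ANSWER: Research


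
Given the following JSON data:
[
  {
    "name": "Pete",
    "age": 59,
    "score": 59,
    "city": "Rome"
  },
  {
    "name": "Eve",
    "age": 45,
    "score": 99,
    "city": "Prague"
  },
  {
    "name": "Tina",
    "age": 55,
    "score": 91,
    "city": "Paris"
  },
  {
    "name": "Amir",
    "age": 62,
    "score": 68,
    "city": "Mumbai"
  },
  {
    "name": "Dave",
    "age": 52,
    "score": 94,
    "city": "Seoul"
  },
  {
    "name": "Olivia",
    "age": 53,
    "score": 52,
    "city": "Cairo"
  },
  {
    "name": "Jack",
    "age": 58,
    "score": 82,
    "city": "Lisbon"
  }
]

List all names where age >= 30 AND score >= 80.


Checking both conditions:
  Pete (age=59, score=59) -> no
  Eve (age=45, score=99) -> YES
  Tina (age=55, score=91) -> YES
  Amir (age=62, score=68) -> no
  Dave (age=52, score=94) -> YES
  Olivia (age=53, score=52) -> no
  Jack (age=58, score=82) -> YES


ANSWER: Eve, Tina, Dave, Jack


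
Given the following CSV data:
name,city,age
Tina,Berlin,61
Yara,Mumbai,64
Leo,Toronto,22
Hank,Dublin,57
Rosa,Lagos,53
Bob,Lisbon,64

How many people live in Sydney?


Scanning city column for 'Sydney':
Total matches: 0

ANSWER: 0


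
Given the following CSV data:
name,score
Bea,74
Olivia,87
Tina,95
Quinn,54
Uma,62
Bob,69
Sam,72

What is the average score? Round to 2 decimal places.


Scores: 74, 87, 95, 54, 62, 69, 72
Sum = 513
Count = 7
Average = 513 / 7 = 73.29

ANSWER: 73.29


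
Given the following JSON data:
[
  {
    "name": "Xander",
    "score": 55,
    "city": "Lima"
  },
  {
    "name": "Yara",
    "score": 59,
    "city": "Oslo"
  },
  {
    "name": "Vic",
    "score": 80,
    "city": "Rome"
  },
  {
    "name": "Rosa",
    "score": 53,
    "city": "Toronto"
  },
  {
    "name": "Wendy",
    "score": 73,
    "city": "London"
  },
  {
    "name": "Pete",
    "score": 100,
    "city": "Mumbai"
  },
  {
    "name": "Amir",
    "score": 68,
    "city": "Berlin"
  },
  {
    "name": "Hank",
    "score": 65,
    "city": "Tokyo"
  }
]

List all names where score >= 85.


Filtering records where score >= 85:
  Xander (score=55) -> no
  Yara (score=59) -> no
  Vic (score=80) -> no
  Rosa (score=53) -> no
  Wendy (score=73) -> no
  Pete (score=100) -> YES
  Amir (score=68) -> no
  Hank (score=65) -> no


ANSWER: Pete


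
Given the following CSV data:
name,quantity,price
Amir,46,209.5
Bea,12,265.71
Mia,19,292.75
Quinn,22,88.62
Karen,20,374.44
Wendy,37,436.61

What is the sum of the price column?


Values in 'price' column:
  Row 1: 209.5
  Row 2: 265.71
  Row 3: 292.75
  Row 4: 88.62
  Row 5: 374.44
  Row 6: 436.61
Sum = 209.5 + 265.71 + 292.75 + 88.62 + 374.44 + 436.61 = 1667.63

ANSWER: 1667.63


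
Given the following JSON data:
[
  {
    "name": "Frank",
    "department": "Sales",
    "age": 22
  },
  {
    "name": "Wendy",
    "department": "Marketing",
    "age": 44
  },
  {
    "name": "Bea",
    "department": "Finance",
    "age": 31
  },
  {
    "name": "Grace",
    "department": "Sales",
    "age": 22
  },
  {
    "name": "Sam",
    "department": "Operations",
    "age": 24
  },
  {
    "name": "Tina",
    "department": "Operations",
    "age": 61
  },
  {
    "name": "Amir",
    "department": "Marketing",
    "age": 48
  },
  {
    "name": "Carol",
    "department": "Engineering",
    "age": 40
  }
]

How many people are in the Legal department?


Scanning records for department = Legal
  No matches found
Count: 0

ANSWER: 0


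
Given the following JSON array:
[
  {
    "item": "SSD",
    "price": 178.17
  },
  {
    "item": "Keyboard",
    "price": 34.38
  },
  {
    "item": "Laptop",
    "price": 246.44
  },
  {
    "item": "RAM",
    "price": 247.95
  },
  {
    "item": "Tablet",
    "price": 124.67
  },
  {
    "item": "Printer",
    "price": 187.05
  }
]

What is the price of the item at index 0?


Array index 0 -> SSD
price = 178.17

ANSWER: 178.17


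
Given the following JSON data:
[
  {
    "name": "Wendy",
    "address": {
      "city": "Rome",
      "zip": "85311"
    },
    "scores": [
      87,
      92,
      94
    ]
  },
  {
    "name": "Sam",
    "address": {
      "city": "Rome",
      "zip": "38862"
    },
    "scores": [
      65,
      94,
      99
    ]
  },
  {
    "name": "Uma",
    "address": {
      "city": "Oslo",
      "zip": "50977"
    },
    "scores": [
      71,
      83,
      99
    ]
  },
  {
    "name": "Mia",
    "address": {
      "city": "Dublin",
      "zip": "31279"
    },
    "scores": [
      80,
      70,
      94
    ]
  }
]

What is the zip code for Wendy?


Path: records[0].address.zip
Value: 85311

ANSWER: 85311


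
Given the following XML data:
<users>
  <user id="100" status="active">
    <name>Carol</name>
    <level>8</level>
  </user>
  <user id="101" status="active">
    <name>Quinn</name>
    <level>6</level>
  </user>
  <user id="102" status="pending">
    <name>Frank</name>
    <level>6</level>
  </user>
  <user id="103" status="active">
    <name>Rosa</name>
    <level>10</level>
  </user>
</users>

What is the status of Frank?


Finding user with name = Frank
user id="102" status="pending"

ANSWER: pending


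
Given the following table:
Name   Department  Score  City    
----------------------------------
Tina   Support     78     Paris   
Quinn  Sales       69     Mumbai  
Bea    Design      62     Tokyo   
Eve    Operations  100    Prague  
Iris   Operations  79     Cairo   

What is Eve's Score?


Row 4: Eve
Score = 100

ANSWER: 100


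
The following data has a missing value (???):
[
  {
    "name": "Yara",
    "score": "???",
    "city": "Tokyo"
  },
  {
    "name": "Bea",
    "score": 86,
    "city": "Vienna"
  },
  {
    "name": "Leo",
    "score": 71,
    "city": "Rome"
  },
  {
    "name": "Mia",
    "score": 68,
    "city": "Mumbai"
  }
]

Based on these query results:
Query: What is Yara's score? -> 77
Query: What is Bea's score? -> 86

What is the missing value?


The missing value is Yara's score
From query: Yara's score = 77

ANSWER: 77


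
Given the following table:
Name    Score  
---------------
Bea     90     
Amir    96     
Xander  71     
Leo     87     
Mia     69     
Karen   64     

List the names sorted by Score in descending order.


Sorting by Score (descending):
  Amir: 96
  Bea: 90
  Leo: 87
  Xander: 71
  Mia: 69
  Karen: 64


ANSWER: Amir, Bea, Leo, Xander, Mia, Karen


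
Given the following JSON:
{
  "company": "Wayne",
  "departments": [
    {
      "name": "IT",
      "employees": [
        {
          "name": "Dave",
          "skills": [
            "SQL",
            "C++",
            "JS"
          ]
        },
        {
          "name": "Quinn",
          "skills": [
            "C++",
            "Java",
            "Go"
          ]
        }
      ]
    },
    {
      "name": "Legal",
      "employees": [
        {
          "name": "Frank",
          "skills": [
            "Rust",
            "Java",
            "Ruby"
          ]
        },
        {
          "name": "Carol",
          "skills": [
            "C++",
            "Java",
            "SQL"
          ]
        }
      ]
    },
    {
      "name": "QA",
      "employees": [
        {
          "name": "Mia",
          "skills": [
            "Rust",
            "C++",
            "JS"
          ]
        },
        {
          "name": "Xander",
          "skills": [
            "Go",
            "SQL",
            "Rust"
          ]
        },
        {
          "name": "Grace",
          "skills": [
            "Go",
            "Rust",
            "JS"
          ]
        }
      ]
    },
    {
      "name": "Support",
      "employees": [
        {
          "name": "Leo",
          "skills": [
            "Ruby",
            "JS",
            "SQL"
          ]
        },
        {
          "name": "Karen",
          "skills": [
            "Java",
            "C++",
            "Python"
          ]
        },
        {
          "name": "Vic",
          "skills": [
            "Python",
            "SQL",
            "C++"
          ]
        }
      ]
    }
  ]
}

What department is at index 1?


Path: departments[1].name
Value: Legal

ANSWER: Legal


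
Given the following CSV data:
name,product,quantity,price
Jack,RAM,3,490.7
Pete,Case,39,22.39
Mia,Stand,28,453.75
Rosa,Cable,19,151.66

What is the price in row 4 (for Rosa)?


Row 4: Rosa
Column 'price' = 151.66

ANSWER: 151.66


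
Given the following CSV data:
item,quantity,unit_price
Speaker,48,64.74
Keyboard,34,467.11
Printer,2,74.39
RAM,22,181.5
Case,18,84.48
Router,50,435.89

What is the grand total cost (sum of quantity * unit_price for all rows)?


Computing row totals:
  Speaker: 48 * 64.74 = 3107.52
  Keyboard: 34 * 467.11 = 15881.74
  Printer: 2 * 74.39 = 148.78
  RAM: 22 * 181.5 = 3993.0
  Case: 18 * 84.48 = 1520.64
  Router: 50 * 435.89 = 21794.5
Grand total = 3107.52 + 15881.74 + 148.78 + 3993.0 + 1520.64 + 21794.5 = 46446.18

ANSWER: 46446.18
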